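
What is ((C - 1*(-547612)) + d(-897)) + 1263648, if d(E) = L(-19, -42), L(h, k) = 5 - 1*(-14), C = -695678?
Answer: 1115601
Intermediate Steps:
L(h, k) = 19 (L(h, k) = 5 + 14 = 19)
d(E) = 19
((C - 1*(-547612)) + d(-897)) + 1263648 = ((-695678 - 1*(-547612)) + 19) + 1263648 = ((-695678 + 547612) + 19) + 1263648 = (-148066 + 19) + 1263648 = -148047 + 1263648 = 1115601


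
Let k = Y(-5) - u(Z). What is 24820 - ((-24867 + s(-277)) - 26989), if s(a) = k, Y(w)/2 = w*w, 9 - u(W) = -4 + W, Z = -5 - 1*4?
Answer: 76648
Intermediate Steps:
Z = -9 (Z = -5 - 4 = -9)
u(W) = 13 - W (u(W) = 9 - (-4 + W) = 9 + (4 - W) = 13 - W)
Y(w) = 2*w² (Y(w) = 2*(w*w) = 2*w²)
k = 28 (k = 2*(-5)² - (13 - 1*(-9)) = 2*25 - (13 + 9) = 50 - 1*22 = 50 - 22 = 28)
s(a) = 28
24820 - ((-24867 + s(-277)) - 26989) = 24820 - ((-24867 + 28) - 26989) = 24820 - (-24839 - 26989) = 24820 - 1*(-51828) = 24820 + 51828 = 76648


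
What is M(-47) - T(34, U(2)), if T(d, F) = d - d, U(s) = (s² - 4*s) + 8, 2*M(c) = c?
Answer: -47/2 ≈ -23.500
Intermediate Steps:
M(c) = c/2
U(s) = 8 + s² - 4*s
T(d, F) = 0
M(-47) - T(34, U(2)) = (½)*(-47) - 1*0 = -47/2 + 0 = -47/2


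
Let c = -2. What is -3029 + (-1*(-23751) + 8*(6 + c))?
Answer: 20754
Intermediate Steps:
-3029 + (-1*(-23751) + 8*(6 + c)) = -3029 + (-1*(-23751) + 8*(6 - 2)) = -3029 + (23751 + 8*4) = -3029 + (23751 + 32) = -3029 + 23783 = 20754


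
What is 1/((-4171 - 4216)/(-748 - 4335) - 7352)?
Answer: -5083/37361829 ≈ -0.00013605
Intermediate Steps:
1/((-4171 - 4216)/(-748 - 4335) - 7352) = 1/(-8387/(-5083) - 7352) = 1/(-8387*(-1/5083) - 7352) = 1/(8387/5083 - 7352) = 1/(-37361829/5083) = -5083/37361829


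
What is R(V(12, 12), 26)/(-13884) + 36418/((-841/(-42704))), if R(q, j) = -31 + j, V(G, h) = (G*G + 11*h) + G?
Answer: 21592317276653/11676444 ≈ 1.8492e+6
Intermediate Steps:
V(G, h) = G + G**2 + 11*h (V(G, h) = (G**2 + 11*h) + G = G + G**2 + 11*h)
R(V(12, 12), 26)/(-13884) + 36418/((-841/(-42704))) = (-31 + 26)/(-13884) + 36418/((-841/(-42704))) = -5*(-1/13884) + 36418/((-841*(-1/42704))) = 5/13884 + 36418/(841/42704) = 5/13884 + 36418*(42704/841) = 5/13884 + 1555194272/841 = 21592317276653/11676444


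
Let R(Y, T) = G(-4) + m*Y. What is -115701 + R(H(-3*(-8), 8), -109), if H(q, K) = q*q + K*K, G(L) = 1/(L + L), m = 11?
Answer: -869289/8 ≈ -1.0866e+5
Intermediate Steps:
G(L) = 1/(2*L)
H(q, K) = K² + q² (H(q, K) = q² + K² = K² + q²)
R(Y, T) = -⅛ + 11*Y (R(Y, T) = (½)/(-4) + 11*Y = (½)*(-¼) + 11*Y = -⅛ + 11*Y)
-115701 + R(H(-3*(-8), 8), -109) = -115701 + (-⅛ + 11*(8² + (-3*(-8))²)) = -115701 + (-⅛ + 11*(64 + 24²)) = -115701 + (-⅛ + 11*(64 + 576)) = -115701 + (-⅛ + 11*640) = -115701 + (-⅛ + 7040) = -115701 + 56319/8 = -869289/8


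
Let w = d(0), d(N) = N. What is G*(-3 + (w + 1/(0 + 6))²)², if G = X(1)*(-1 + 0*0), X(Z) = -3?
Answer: 11449/432 ≈ 26.502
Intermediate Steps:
w = 0
G = 3 (G = -3*(-1 + 0*0) = -3*(-1 + 0) = -3*(-1) = 3)
G*(-3 + (w + 1/(0 + 6))²)² = 3*(-3 + (0 + 1/(0 + 6))²)² = 3*(-3 + (0 + 1/6)²)² = 3*(-3 + (0 + ⅙)²)² = 3*(-3 + (⅙)²)² = 3*(-3 + 1/36)² = 3*(-107/36)² = 3*(11449/1296) = 11449/432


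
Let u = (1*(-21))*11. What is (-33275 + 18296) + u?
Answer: -15210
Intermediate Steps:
u = -231 (u = -21*11 = -231)
(-33275 + 18296) + u = (-33275 + 18296) - 231 = -14979 - 231 = -15210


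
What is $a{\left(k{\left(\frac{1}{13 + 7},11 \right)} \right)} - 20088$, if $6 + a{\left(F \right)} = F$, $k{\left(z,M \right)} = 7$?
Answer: $-20087$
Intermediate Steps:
$a{\left(F \right)} = -6 + F$
$a{\left(k{\left(\frac{1}{13 + 7},11 \right)} \right)} - 20088 = \left(-6 + 7\right) - 20088 = 1 - 20088 = -20087$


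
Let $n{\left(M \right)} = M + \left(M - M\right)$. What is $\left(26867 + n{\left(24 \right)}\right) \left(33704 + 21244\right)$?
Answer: $1477606668$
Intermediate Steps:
$n{\left(M \right)} = M$ ($n{\left(M \right)} = M + 0 = M$)
$\left(26867 + n{\left(24 \right)}\right) \left(33704 + 21244\right) = \left(26867 + 24\right) \left(33704 + 21244\right) = 26891 \cdot 54948 = 1477606668$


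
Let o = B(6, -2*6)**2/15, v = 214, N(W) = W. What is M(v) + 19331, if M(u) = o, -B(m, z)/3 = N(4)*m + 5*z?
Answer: 100543/5 ≈ 20109.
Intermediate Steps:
B(m, z) = -15*z - 12*m (B(m, z) = -3*(4*m + 5*z) = -15*z - 12*m)
o = 3888/5 (o = (-(-30)*6 - 12*6)**2/15 = (-15*(-12) - 72)**2*(1/15) = (180 - 72)**2*(1/15) = 108**2*(1/15) = 11664*(1/15) = 3888/5 ≈ 777.60)
M(u) = 3888/5
M(v) + 19331 = 3888/5 + 19331 = 100543/5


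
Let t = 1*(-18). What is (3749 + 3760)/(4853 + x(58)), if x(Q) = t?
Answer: 7509/4835 ≈ 1.5531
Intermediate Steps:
t = -18
x(Q) = -18
(3749 + 3760)/(4853 + x(58)) = (3749 + 3760)/(4853 - 18) = 7509/4835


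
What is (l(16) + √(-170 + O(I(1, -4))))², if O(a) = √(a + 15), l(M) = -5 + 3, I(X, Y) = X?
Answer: (2 - I*√166)² ≈ -162.0 - 51.536*I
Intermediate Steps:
l(M) = -2
O(a) = √(15 + a)
(l(16) + √(-170 + O(I(1, -4))))² = (-2 + √(-170 + √(15 + 1)))² = (-2 + √(-170 + √16))² = (-2 + √(-170 + 4))² = (-2 + √(-166))² = (-2 + I*√166)²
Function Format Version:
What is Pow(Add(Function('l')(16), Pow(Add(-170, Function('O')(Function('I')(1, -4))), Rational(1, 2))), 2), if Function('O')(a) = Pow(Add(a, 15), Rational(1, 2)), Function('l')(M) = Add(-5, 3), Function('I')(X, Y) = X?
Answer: Pow(Add(2, Mul(-1, I, Pow(166, Rational(1, 2)))), 2) ≈ Add(-162.00, Mul(-51.536, I))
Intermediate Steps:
Function('l')(M) = -2
Function('O')(a) = Pow(Add(15, a), Rational(1, 2))
Pow(Add(Function('l')(16), Pow(Add(-170, Function('O')(Function('I')(1, -4))), Rational(1, 2))), 2) = Pow(Add(-2, Pow(Add(-170, Pow(Add(15, 1), Rational(1, 2))), Rational(1, 2))), 2) = Pow(Add(-2, Pow(Add(-170, Pow(16, Rational(1, 2))), Rational(1, 2))), 2) = Pow(Add(-2, Pow(Add(-170, 4), Rational(1, 2))), 2) = Pow(Add(-2, Pow(-166, Rational(1, 2))), 2) = Pow(Add(-2, Mul(I, Pow(166, Rational(1, 2)))), 2)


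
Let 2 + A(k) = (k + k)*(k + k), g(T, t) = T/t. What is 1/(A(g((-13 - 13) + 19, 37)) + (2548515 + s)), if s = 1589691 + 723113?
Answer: 1369/6655143169 ≈ 2.0571e-7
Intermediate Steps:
s = 2312804
A(k) = -2 + 4*k² (A(k) = -2 + (k + k)*(k + k) = -2 + (2*k)*(2*k) = -2 + 4*k²)
1/(A(g((-13 - 13) + 19, 37)) + (2548515 + s)) = 1/((-2 + 4*(((-13 - 13) + 19)/37)²) + (2548515 + 2312804)) = 1/((-2 + 4*((-26 + 19)*(1/37))²) + 4861319) = 1/((-2 + 4*(-7*1/37)²) + 4861319) = 1/((-2 + 4*(-7/37)²) + 4861319) = 1/((-2 + 4*(49/1369)) + 4861319) = 1/((-2 + 196/1369) + 4861319) = 1/(-2542/1369 + 4861319) = 1/(6655143169/1369) = 1369/6655143169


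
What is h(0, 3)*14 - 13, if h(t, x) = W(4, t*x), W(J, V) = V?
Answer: -13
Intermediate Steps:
h(t, x) = t*x
h(0, 3)*14 - 13 = (0*3)*14 - 13 = 0*14 - 13 = 0 - 13 = -13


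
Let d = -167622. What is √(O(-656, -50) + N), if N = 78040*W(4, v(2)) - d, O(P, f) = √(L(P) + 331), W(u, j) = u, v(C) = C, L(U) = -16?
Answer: √(479782 + 3*√35) ≈ 692.68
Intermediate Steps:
O(P, f) = 3*√35 (O(P, f) = √(-16 + 331) = √315 = 3*√35)
N = 479782 (N = 78040*4 - 1*(-167622) = 312160 + 167622 = 479782)
√(O(-656, -50) + N) = √(3*√35 + 479782) = √(479782 + 3*√35)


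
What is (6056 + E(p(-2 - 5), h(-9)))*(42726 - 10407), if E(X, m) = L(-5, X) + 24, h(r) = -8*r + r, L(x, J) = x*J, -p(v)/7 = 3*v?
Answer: 172745055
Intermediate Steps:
p(v) = -21*v
L(x, J) = J*x
h(r) = -7*r
E(X, m) = 24 - 5*X (E(X, m) = X*(-5) + 24 = -5*X + 24 = 24 - 5*X)
(6056 + E(p(-2 - 5), h(-9)))*(42726 - 10407) = (6056 + (24 - (-105)*(-2 - 5)))*(42726 - 10407) = (6056 + (24 - (-105)*(-7)))*32319 = (6056 + (24 - 5*147))*32319 = (6056 + (24 - 735))*32319 = (6056 - 711)*32319 = 5345*32319 = 172745055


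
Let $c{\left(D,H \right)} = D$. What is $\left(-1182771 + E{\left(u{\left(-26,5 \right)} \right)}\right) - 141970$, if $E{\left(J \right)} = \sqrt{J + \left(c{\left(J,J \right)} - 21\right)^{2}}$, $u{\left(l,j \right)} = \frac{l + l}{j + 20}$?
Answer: $-1324741 + \frac{\sqrt{331629}}{25} \approx -1.3247 \cdot 10^{6}$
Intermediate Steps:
$u{\left(l,j \right)} = \frac{2 l}{20 + j}$
$E{\left(J \right)} = \sqrt{J + \left(-21 + J\right)^{2}}$ ($E{\left(J \right)} = \sqrt{J + \left(J - 21\right)^{2}} = \sqrt{J + \left(-21 + J\right)^{2}}$)
$\left(-1182771 + E{\left(u{\left(-26,5 \right)} \right)}\right) - 141970 = \left(-1182771 + \sqrt{2 \left(-26\right) \frac{1}{20 + 5} + \left(-21 + 2 \left(-26\right) \frac{1}{20 + 5}\right)^{2}}\right) - 141970 = \left(-1182771 + \sqrt{2 \left(-26\right) \frac{1}{25} + \left(-21 + 2 \left(-26\right) \frac{1}{25}\right)^{2}}\right) - 141970 = \left(-1182771 + \sqrt{- \frac{52}{25} + \left(-21 - \frac{52}{25}\right)^{2}}\right) - 141970 = \left(-1182771 + \sqrt{- \frac{52}{25} + \left(- \frac{577}{25}\right)^{2}}\right) - 141970 = \left(-1182771 + \sqrt{- \frac{52}{25} + \frac{332929}{625}}\right) - 141970 = \left(-1182771 + \sqrt{\frac{331629}{625}}\right) - 141970 = \left(-1182771 + \frac{\sqrt{331629}}{25}\right) - 141970 = -1324741 + \frac{\sqrt{331629}}{25}$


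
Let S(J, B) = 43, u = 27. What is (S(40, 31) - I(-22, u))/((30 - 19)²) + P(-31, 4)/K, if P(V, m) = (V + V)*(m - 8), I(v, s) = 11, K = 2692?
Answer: 29038/81433 ≈ 0.35659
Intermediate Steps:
P(V, m) = 2*V*(-8 + m) (P(V, m) = (2*V)*(-8 + m) = 2*V*(-8 + m))
(S(40, 31) - I(-22, u))/((30 - 19)²) + P(-31, 4)/K = (43 - 1*11)/((30 - 19)²) + (2*(-31)*(-8 + 4))/2692 = (43 - 11)/(11²) + (2*(-31)*(-4))*(1/2692) = 32/121 + 248*(1/2692) = 32*(1/121) + 62/673 = 32/121 + 62/673 = 29038/81433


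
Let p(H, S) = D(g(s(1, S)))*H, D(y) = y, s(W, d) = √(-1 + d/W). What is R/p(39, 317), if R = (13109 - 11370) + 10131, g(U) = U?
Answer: 5935*√79/3081 ≈ 17.122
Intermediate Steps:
p(H, S) = H*√(-1 + S) (p(H, S) = √((S - 1*1)/1)*H = √(1*(S - 1))*H = √(1*(-1 + S))*H = √(-1 + S)*H = H*√(-1 + S))
R = 11870 (R = 1739 + 10131 = 11870)
R/p(39, 317) = 11870/((39*√(-1 + 317))) = 11870/((39*√316)) = 11870/((39*(2*√79))) = 11870/((78*√79)) = 11870*(√79/6162) = 5935*√79/3081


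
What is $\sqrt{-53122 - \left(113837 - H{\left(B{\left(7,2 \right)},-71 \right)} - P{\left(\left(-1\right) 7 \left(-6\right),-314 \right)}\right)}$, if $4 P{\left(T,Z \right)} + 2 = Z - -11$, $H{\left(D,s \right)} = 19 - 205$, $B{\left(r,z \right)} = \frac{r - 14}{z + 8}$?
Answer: $\frac{i \sqrt{668885}}{2} \approx 408.93 i$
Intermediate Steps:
$B{\left(r,z \right)} = \frac{-14 + r}{8 + z}$
$H{\left(D,s \right)} = -186$ ($H{\left(D,s \right)} = 19 - 205 = -186$)
$P{\left(T,Z \right)} = \frac{9}{4} + \frac{Z}{4}$ ($P{\left(T,Z \right)} = - \frac{1}{2} + \frac{Z - -11}{4} = - \frac{1}{2} + \frac{Z + 11}{4} = - \frac{1}{2} + \frac{11 + Z}{4} = - \frac{1}{2} + \left(\frac{11}{4} + \frac{Z}{4}\right) = \frac{9}{4} + \frac{Z}{4}$)
$\sqrt{-53122 - \left(113837 - H{\left(B{\left(7,2 \right)},-71 \right)} - P{\left(\left(-1\right) 7 \left(-6\right),-314 \right)}\right)} = \sqrt{-53122 + \left(\left(\left(\frac{9}{4} + \frac{1}{4} \left(-314\right)\right) - 186\right) - 113837\right)} = \sqrt{-53122 + \left(\left(\left(\frac{9}{4} - \frac{157}{2}\right) - 186\right) - 113837\right)} = \sqrt{-53122 - \frac{456397}{4}} = \sqrt{- \frac{668885}{4}} = \frac{i \sqrt{668885}}{2}$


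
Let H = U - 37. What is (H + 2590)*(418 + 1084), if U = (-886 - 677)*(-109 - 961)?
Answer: 2515794426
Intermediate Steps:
U = 1672410 (U = -1563*(-1070) = 1672410)
H = 1672373 (H = 1672410 - 37 = 1672373)
(H + 2590)*(418 + 1084) = (1672373 + 2590)*(418 + 1084) = 1674963*1502 = 2515794426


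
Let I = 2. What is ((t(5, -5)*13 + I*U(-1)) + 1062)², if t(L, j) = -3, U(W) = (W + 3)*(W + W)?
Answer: 1030225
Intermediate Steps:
U(W) = 2*W*(3 + W) (U(W) = (3 + W)*(2*W) = 2*W*(3 + W))
((t(5, -5)*13 + I*U(-1)) + 1062)² = ((-3*13 + 2*(2*(-1)*(3 - 1))) + 1062)² = ((-39 + 2*(2*(-1)*2)) + 1062)² = ((-39 + 2*(-4)) + 1062)² = ((-39 - 8) + 1062)² = (-47 + 1062)² = 1015² = 1030225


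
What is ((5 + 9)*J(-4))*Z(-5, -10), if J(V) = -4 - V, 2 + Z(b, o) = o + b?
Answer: 0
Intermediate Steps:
Z(b, o) = -2 + b + o (Z(b, o) = -2 + (o + b) = -2 + (b + o) = -2 + b + o)
((5 + 9)*J(-4))*Z(-5, -10) = ((5 + 9)*(-4 - 1*(-4)))*(-2 - 5 - 10) = (14*(-4 + 4))*(-17) = (14*0)*(-17) = 0*(-17) = 0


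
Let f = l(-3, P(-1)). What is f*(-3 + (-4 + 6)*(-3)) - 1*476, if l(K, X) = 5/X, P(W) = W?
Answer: -431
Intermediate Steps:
f = -5 (f = 5/(-1) = 5*(-1) = -5)
f*(-3 + (-4 + 6)*(-3)) - 1*476 = -5*(-3 + (-4 + 6)*(-3)) - 1*476 = -5*(-3 + 2*(-3)) - 476 = -5*(-3 - 6) - 476 = -5*(-9) - 476 = 45 - 476 = -431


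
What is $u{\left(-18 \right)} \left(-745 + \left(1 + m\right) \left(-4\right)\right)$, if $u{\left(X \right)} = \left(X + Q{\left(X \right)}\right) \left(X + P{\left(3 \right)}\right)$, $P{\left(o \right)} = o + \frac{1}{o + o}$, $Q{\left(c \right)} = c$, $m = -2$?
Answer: $-395694$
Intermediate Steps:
$P{\left(o \right)} = o + \frac{1}{2 o}$
$u{\left(X \right)} = 2 X \left(\frac{19}{6} + X\right)$ ($u{\left(X \right)} = \left(X + X\right) \left(X + \left(3 + \frac{1}{2 \cdot 3}\right)\right) = 2 X \left(X + \left(3 + \frac{1}{2} \cdot \frac{1}{3}\right)\right) = 2 X \left(X + \left(3 + \frac{1}{6}\right)\right) = 2 X \left(X + \frac{19}{6}\right) = 2 X \left(\frac{19}{6} + X\right)$)
$u{\left(-18 \right)} \left(-745 + \left(1 + m\right) \left(-4\right)\right) = \frac{1}{3} \left(-18\right) \left(19 + 6 \left(-18\right)\right) \left(-745 + \left(1 - 2\right) \left(-4\right)\right) = \frac{1}{3} \left(-18\right) \left(19 - 108\right) \left(-745 - -4\right) = \frac{1}{3} \left(-18\right) \left(-89\right) \left(-745 + 4\right) = 534 \left(-741\right) = -395694$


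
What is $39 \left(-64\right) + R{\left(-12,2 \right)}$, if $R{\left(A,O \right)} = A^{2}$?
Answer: $-2352$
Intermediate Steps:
$39 \left(-64\right) + R{\left(-12,2 \right)} = 39 \left(-64\right) + \left(-12\right)^{2} = -2496 + 144 = -2352$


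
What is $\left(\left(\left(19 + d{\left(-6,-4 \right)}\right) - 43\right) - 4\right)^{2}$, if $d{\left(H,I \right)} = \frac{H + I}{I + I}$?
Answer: $\frac{11449}{16} \approx 715.56$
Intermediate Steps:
$d{\left(H,I \right)} = \frac{H + I}{2 I}$
$\left(\left(\left(19 + d{\left(-6,-4 \right)}\right) - 43\right) - 4\right)^{2} = \left(\left(\left(19 + \frac{-6 - 4}{2 \left(-4\right)}\right) - 43\right) - 4\right)^{2} = \left(\left(\left(19 + \frac{1}{2} \left(- \frac{1}{4}\right) \left(-10\right)\right) - 43\right) - 4\right)^{2} = \left(\left(\left(19 + \frac{5}{4}\right) - 43\right) - 4\right)^{2} = \left(\left(\frac{81}{4} - 43\right) - 4\right)^{2} = \left(- \frac{91}{4} - 4\right)^{2} = \left(- \frac{107}{4}\right)^{2} = \frac{11449}{16}$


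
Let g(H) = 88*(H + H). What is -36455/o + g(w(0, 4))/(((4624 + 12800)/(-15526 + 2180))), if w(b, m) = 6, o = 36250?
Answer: -193757603/239250 ≈ -809.85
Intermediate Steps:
g(H) = 176*H (g(H) = 88*(2*H) = 176*H)
-36455/o + g(w(0, 4))/(((4624 + 12800)/(-15526 + 2180))) = -36455/36250 + (176*6)/(((4624 + 12800)/(-15526 + 2180))) = -36455*1/36250 + 1056/((17424/(-13346))) = -7291/7250 + 1056/((17424*(-1/13346))) = -7291/7250 + 1056/(-8712/6673) = -7291/7250 + 1056*(-6673/8712) = -7291/7250 - 26692/33 = -193757603/239250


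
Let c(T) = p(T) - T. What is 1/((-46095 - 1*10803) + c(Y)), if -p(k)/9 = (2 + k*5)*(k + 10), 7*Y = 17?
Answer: -49/2865638 ≈ -1.7099e-5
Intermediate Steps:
Y = 17/7 (Y = (⅐)*17 = 17/7 ≈ 2.4286)
p(k) = -9*(2 + 5*k)*(10 + k) (p(k) = -9*(2 + k*5)*(k + 10) = -9*(2 + 5*k)*(10 + k))
c(T) = -180 - 469*T - 45*T² (c(T) = (-180 - 468*T - 45*T²) - T = -180 - 469*T - 45*T²)
1/((-46095 - 1*10803) + c(Y)) = 1/((-46095 - 1*10803) + (-180 - 469*17/7 - 45*(17/7)²)) = 1/((-46095 - 10803) + (-180 - 1139 - 45*289/49)) = 1/(-56898 + (-180 - 1139 - 13005/49)) = 1/(-56898 - 77636/49) = 1/(-2865638/49) = -49/2865638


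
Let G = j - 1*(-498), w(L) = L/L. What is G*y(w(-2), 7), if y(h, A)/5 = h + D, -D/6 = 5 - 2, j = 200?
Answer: -59330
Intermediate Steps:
w(L) = 1
D = -18 (D = -6*(5 - 2) = -6*3 = -18)
y(h, A) = -90 + 5*h (y(h, A) = 5*(h - 18) = 5*(-18 + h) = -90 + 5*h)
G = 698 (G = 200 - 1*(-498) = 200 + 498 = 698)
G*y(w(-2), 7) = 698*(-90 + 5*1) = 698*(-90 + 5) = 698*(-85) = -59330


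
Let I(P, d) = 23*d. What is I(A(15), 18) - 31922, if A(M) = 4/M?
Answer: -31508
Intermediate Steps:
I(A(15), 18) - 31922 = 23*18 - 31922 = 414 - 31922 = -31508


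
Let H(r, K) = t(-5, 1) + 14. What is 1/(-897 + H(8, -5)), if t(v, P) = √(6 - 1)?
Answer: -883/779684 - √5/779684 ≈ -0.0011354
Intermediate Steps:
t(v, P) = √5
H(r, K) = 14 + √5 (H(r, K) = √5 + 14 = 14 + √5)
1/(-897 + H(8, -5)) = 1/(-897 + (14 + √5)) = 1/(-883 + √5)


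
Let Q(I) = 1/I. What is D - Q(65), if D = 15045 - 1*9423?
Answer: 365429/65 ≈ 5622.0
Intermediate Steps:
D = 5622 (D = 15045 - 9423 = 5622)
D - Q(65) = 5622 - 1/65 = 365429/65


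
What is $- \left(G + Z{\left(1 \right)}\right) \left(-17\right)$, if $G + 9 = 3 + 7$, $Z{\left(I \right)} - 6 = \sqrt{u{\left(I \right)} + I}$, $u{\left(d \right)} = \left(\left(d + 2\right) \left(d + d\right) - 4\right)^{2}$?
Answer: $119 + 17 \sqrt{5} \approx 157.01$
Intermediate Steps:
$u{\left(d \right)} = \left(-4 + 2 d \left(2 + d\right)\right)^{2}$ ($u{\left(d \right)} = \left(\left(2 + d\right) 2 d - 4\right)^{2} = \left(2 d \left(2 + d\right) - 4\right)^{2} = \left(-4 + 2 d \left(2 + d\right)\right)^{2}$)
$Z{\left(I \right)} = 6 + \sqrt{I + 4 \left(-2 + I^{2} + 2 I\right)^{2}}$ ($Z{\left(I \right)} = 6 + \sqrt{4 \left(-2 + I^{2} + 2 I\right)^{2} + I} = 6 + \sqrt{I + 4 \left(-2 + I^{2} + 2 I\right)^{2}}$)
$G = 1$ ($G = -9 + \left(3 + 7\right) = -9 + 10 = 1$)
$- \left(G + Z{\left(1 \right)}\right) \left(-17\right) = - \left(1 + \left(6 + \sqrt{1 + 4 \left(-2 + 1^{2} + 2 \cdot 1\right)^{2}}\right)\right) \left(-17\right) = - \left(1 + \left(6 + \sqrt{1 + 4 \left(-2 + 1 + 2\right)^{2}}\right)\right) \left(-17\right) = - \left(1 + \left(6 + \sqrt{1 + 4 \cdot 1^{2}}\right)\right) \left(-17\right) = - \left(1 + \left(6 + \sqrt{1 + 4 \cdot 1}\right)\right) \left(-17\right) = - \left(1 + \left(6 + \sqrt{1 + 4}\right)\right) \left(-17\right) = - \left(1 + \left(6 + \sqrt{5}\right)\right) \left(-17\right) = - \left(7 + \sqrt{5}\right) \left(-17\right) = - (-119 - 17 \sqrt{5}) = 119 + 17 \sqrt{5}$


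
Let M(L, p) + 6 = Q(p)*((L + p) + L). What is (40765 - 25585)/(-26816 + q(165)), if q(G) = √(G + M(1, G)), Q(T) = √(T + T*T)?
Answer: -15180/(26816 - √(159 + 167*√27390)) ≈ -0.56962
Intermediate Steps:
Q(T) = √(T + T²)
M(L, p) = -6 + √(p*(1 + p))*(p + 2*L) (M(L, p) = -6 + √(p*(1 + p))*((L + p) + L) = -6 + √(p*(1 + p))*(p + 2*L))
q(G) = √(-6 + G + 2*√(G*(1 + G)) + G*√(G*(1 + G))) (q(G) = √(G + (-6 + G*√(G*(1 + G)) + 2*1*√(G*(1 + G)))) = √(G + (-6 + G*√(G*(1 + G)) + 2*√(G*(1 + G)))) = √(G + (-6 + 2*√(G*(1 + G)) + G*√(G*(1 + G)))) = √(-6 + G + 2*√(G*(1 + G)) + G*√(G*(1 + G))))
(40765 - 25585)/(-26816 + q(165)) = (40765 - 25585)/(-26816 + √(-6 + 165 + 2*√(165*(1 + 165)) + 165*√(165*(1 + 165)))) = 15180/(-26816 + √(-6 + 165 + 2*√(165*166) + 165*√(165*166))) = 15180/(-26816 + √(-6 + 165 + 2*√27390 + 165*√27390)) = 15180/(-26816 + √(159 + 167*√27390))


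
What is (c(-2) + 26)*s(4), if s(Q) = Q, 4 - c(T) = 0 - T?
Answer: 112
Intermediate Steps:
c(T) = 4 + T (c(T) = 4 - (0 - T) = 4 - (-1)*T = 4 + T)
(c(-2) + 26)*s(4) = ((4 - 2) + 26)*4 = (2 + 26)*4 = 28*4 = 112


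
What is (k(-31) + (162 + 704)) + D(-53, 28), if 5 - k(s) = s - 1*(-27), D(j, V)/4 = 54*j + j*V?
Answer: -16509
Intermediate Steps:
D(j, V) = 216*j + 4*V*j (D(j, V) = 4*(54*j + j*V) = 4*(54*j + V*j) = 216*j + 4*V*j)
k(s) = -22 - s (k(s) = 5 - (s - 1*(-27)) = 5 - (s + 27) = 5 - (27 + s) = 5 + (-27 - s) = -22 - s)
(k(-31) + (162 + 704)) + D(-53, 28) = ((-22 - 1*(-31)) + (162 + 704)) + 4*(-53)*(54 + 28) = ((-22 + 31) + 866) + 4*(-53)*82 = (9 + 866) - 17384 = 875 - 17384 = -16509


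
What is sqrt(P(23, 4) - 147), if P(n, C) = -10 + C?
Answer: 3*I*sqrt(17) ≈ 12.369*I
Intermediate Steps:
sqrt(P(23, 4) - 147) = sqrt((-10 + 4) - 147) = sqrt(-6 - 147) = sqrt(-153) = 3*I*sqrt(17)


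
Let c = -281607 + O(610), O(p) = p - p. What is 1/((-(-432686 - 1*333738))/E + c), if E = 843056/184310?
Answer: -52691/6009428972 ≈ -8.7681e-6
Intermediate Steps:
O(p) = 0
E = 421528/92155 (E = 843056*(1/184310) = 421528/92155 ≈ 4.5741)
c = -281607 (c = -281607 + 0 = -281607)
1/((-(-432686 - 1*333738))/E + c) = 1/((-(-432686 - 1*333738))/(421528/92155) - 281607) = 1/(-(-432686 - 333738)*(92155/421528) - 281607) = 1/(-1*(-766424)*(92155/421528) - 281607) = 1/(766424*(92155/421528) - 281607) = 1/(8828725465/52691 - 281607) = 1/(-6009428972/52691) = -52691/6009428972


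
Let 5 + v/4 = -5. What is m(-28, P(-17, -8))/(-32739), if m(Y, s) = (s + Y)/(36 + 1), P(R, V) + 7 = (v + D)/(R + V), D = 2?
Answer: 279/10094525 ≈ 2.7639e-5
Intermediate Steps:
v = -40 (v = -20 + 4*(-5) = -20 - 20 = -40)
P(R, V) = -7 - 38/(R + V) (P(R, V) = -7 + (-40 + 2)/(R + V) = -7 - 38/(R + V))
m(Y, s) = Y/37 + s/37 (m(Y, s) = (Y + s)/37 = (Y + s)*(1/37) = Y/37 + s/37)
m(-28, P(-17, -8))/(-32739) = ((1/37)*(-28) + ((-38 - 7*(-17) - 7*(-8))/(-17 - 8))/37)/(-32739) = (-28/37 + ((-38 + 119 + 56)/(-25))/37)*(-1/32739) = (-28/37 + (-1/25*137)/37)*(-1/32739) = (-28/37 + (1/37)*(-137/25))*(-1/32739) = (-28/37 - 137/925)*(-1/32739) = -837/925*(-1/32739) = 279/10094525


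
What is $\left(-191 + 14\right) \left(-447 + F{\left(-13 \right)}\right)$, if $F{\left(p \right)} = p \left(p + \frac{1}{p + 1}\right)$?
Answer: $\frac{196057}{4} \approx 49014.0$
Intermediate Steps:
$F{\left(p \right)} = p \left(p + \frac{1}{1 + p}\right)$
$\left(-191 + 14\right) \left(-447 + F{\left(-13 \right)}\right) = \left(-191 + 14\right) \left(-447 - \frac{13 \left(1 - 13 + \left(-13\right)^{2}\right)}{1 - 13}\right) = - 177 \left(-447 - \frac{13 \left(1 - 13 + 169\right)}{-12}\right) = - 177 \left(-447 - \left(- \frac{13}{12}\right) 157\right) = - 177 \left(-447 + \frac{2041}{12}\right) = \left(-177\right) \left(- \frac{3323}{12}\right) = \frac{196057}{4}$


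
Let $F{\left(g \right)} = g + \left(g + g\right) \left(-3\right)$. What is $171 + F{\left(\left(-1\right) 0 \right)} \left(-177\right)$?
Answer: $171$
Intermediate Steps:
$F{\left(g \right)} = - 5 g$ ($F{\left(g \right)} = g + 2 g \left(-3\right) = g - 6 g = - 5 g$)
$171 + F{\left(\left(-1\right) 0 \right)} \left(-177\right) = 171 + - 5 \left(\left(-1\right) 0\right) \left(-177\right) = 171 + \left(-5\right) 0 \left(-177\right) = 171 + 0 \left(-177\right) = 171 + 0 = 171$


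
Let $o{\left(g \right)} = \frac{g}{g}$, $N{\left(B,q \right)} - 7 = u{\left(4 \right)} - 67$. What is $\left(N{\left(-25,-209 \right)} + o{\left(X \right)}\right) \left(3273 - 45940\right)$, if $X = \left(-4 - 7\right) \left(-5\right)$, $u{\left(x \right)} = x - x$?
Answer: $2517353$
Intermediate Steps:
$u{\left(x \right)} = 0$
$X = 55$ ($X = \left(-11\right) \left(-5\right) = 55$)
$N{\left(B,q \right)} = -60$ ($N{\left(B,q \right)} = 7 + \left(0 - 67\right) = 7 - 67 = -60$)
$o{\left(g \right)} = 1$
$\left(N{\left(-25,-209 \right)} + o{\left(X \right)}\right) \left(3273 - 45940\right) = \left(-60 + 1\right) \left(3273 - 45940\right) = \left(-59\right) \left(-42667\right) = 2517353$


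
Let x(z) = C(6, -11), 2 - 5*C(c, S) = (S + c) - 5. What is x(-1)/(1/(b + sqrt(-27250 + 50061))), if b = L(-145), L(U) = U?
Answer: -348 + 12*sqrt(22811)/5 ≈ 14.479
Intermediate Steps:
b = -145
C(c, S) = 7/5 - S/5 - c/5 (C(c, S) = 2/5 - ((S + c) - 5)/5 = 2/5 - (-5 + S + c)/5 = 2/5 + (1 - S/5 - c/5) = 7/5 - S/5 - c/5)
x(z) = 12/5 (x(z) = 7/5 - 1/5*(-11) - 1/5*6 = 7/5 + 11/5 - 6/5 = 12/5)
x(-1)/(1/(b + sqrt(-27250 + 50061))) = 12/(5*(1/(-145 + sqrt(-27250 + 50061)))) = 12/(5*(1/(-145 + sqrt(22811)))) = 12*(-145 + sqrt(22811))/5 = -348 + 12*sqrt(22811)/5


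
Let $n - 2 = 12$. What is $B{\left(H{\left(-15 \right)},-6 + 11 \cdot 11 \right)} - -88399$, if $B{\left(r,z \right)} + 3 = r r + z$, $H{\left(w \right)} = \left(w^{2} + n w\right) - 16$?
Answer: $88512$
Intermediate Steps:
$n = 14$ ($n = 2 + 12 = 14$)
$H{\left(w \right)} = -16 + w^{2} + 14 w$ ($H{\left(w \right)} = \left(w^{2} + 14 w\right) - 16 = -16 + w^{2} + 14 w$)
$B{\left(r,z \right)} = -3 + z + r^{2}$ ($B{\left(r,z \right)} = -3 + \left(r r + z\right) = -3 + \left(r^{2} + z\right) = -3 + \left(z + r^{2}\right) = -3 + z + r^{2}$)
$B{\left(H{\left(-15 \right)},-6 + 11 \cdot 11 \right)} - -88399 = \left(-3 + \left(-6 + 11 \cdot 11\right) + \left(-16 + \left(-15\right)^{2} + 14 \left(-15\right)\right)^{2}\right) - -88399 = \left(-3 + \left(-6 + 121\right) + \left(-16 + 225 - 210\right)^{2}\right) + 88399 = \left(-3 + 115 + \left(-1\right)^{2}\right) + 88399 = \left(-3 + 115 + 1\right) + 88399 = 113 + 88399 = 88512$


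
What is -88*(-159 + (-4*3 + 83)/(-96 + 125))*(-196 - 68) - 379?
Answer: -105484271/29 ≈ -3.6374e+6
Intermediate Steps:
-88*(-159 + (-4*3 + 83)/(-96 + 125))*(-196 - 68) - 379 = -88*(-159 + (-12 + 83)/29)*(-264) - 379 = -88*(-159 + 71*(1/29))*(-264) - 379 = -88*(-159 + 71/29)*(-264) - 379 = -(-399520)*(-264)/29 - 379 = -88*1198560/29 - 379 = -105473280/29 - 379 = -105484271/29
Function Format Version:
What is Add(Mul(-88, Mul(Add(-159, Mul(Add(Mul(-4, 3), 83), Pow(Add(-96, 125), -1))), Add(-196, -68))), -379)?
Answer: Rational(-105484271, 29) ≈ -3.6374e+6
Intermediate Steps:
Add(Mul(-88, Mul(Add(-159, Mul(Add(Mul(-4, 3), 83), Pow(Add(-96, 125), -1))), Add(-196, -68))), -379) = Add(Mul(-88, Mul(Add(-159, Mul(Add(-12, 83), Pow(29, -1))), -264)), -379) = Add(Mul(-88, Mul(Add(-159, Mul(71, Rational(1, 29))), -264)), -379) = Add(Mul(-88, Mul(Add(-159, Rational(71, 29)), -264)), -379) = Add(Mul(-88, Mul(Rational(-4540, 29), -264)), -379) = Add(Mul(-88, Rational(1198560, 29)), -379) = Add(Rational(-105473280, 29), -379) = Rational(-105484271, 29)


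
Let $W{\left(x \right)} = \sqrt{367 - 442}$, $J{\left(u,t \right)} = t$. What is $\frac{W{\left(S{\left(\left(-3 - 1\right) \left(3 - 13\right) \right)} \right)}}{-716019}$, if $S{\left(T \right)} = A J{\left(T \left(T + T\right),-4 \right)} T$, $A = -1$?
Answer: $- \frac{5 i \sqrt{3}}{716019} \approx - 1.2095 \cdot 10^{-5} i$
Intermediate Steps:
$S{\left(T \right)} = 4 T$ ($S{\left(T \right)} = \left(-1\right) \left(-4\right) T = 4 T$)
$W{\left(x \right)} = 5 i \sqrt{3}$ ($W{\left(x \right)} = \sqrt{-75} = 5 i \sqrt{3}$)
$\frac{W{\left(S{\left(\left(-3 - 1\right) \left(3 - 13\right) \right)} \right)}}{-716019} = \frac{5 i \sqrt{3}}{-716019} = 5 i \sqrt{3} \left(- \frac{1}{716019}\right) = - \frac{5 i \sqrt{3}}{716019}$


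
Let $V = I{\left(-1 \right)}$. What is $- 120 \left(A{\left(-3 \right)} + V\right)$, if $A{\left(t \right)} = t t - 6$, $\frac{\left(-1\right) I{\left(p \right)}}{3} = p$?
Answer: $-720$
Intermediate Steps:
$I{\left(p \right)} = - 3 p$
$V = 3$ ($V = \left(-3\right) \left(-1\right) = 3$)
$A{\left(t \right)} = -6 + t^{2}$ ($A{\left(t \right)} = t^{2} - 6 = -6 + t^{2}$)
$- 120 \left(A{\left(-3 \right)} + V\right) = - 120 \left(\left(-6 + \left(-3\right)^{2}\right) + 3\right) = - 120 \left(\left(-6 + 9\right) + 3\right) = - 120 \left(3 + 3\right) = \left(-120\right) 6 = -720$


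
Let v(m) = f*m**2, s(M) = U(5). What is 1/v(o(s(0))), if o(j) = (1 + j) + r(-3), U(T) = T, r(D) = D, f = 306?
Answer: 1/2754 ≈ 0.00036311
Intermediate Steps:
s(M) = 5
o(j) = -2 + j (o(j) = (1 + j) - 3 = -2 + j)
v(m) = 306*m**2
1/v(o(s(0))) = 1/(306*(-2 + 5)**2) = 1/(306*3**2) = 1/(306*9) = 1/2754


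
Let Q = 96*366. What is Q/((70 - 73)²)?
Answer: 3904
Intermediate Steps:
Q = 35136
Q/((70 - 73)²) = 35136/((70 - 73)²) = 35136/((-3)²) = 35136/9 = 35136*(⅑) = 3904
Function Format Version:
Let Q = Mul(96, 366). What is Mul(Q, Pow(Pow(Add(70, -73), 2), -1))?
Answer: 3904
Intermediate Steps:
Q = 35136
Mul(Q, Pow(Pow(Add(70, -73), 2), -1)) = Mul(35136, Pow(Pow(Add(70, -73), 2), -1)) = Mul(35136, Pow(Pow(-3, 2), -1)) = Mul(35136, Pow(9, -1)) = Mul(35136, Rational(1, 9)) = 3904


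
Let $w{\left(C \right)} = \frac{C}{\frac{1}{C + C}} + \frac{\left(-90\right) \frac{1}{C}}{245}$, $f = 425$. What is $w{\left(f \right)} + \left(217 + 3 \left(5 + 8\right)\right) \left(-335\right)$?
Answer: $\frac{5737079232}{20825} \approx 2.7549 \cdot 10^{5}$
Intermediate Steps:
$w{\left(C \right)} = 2 C^{2} - \frac{18}{49 C}$ ($w{\left(C \right)} = \frac{C}{\frac{1}{2 C}} + - \frac{90}{C} \frac{1}{245} = \frac{C}{\frac{1}{2} \frac{1}{C}} - \frac{18}{49 C} = C 2 C - \frac{18}{49 C} = 2 C^{2} - \frac{18}{49 C}$)
$w{\left(f \right)} + \left(217 + 3 \left(5 + 8\right)\right) \left(-335\right) = \frac{2 \left(-9 + 49 \cdot 425^{3}\right)}{49 \cdot 425} + \left(217 + 3 \left(5 + 8\right)\right) \left(-335\right) = \frac{2}{49} \cdot \frac{1}{425} \left(-9 + 49 \cdot 76765625\right) + \left(217 + 3 \cdot 13\right) \left(-335\right) = \frac{2}{49} \cdot \frac{1}{425} \left(-9 + 3761515625\right) + \left(217 + 39\right) \left(-335\right) = \frac{2}{49} \cdot \frac{1}{425} \cdot 3761515616 + 256 \left(-335\right) = \frac{7523031232}{20825} - 85760 = \frac{5737079232}{20825}$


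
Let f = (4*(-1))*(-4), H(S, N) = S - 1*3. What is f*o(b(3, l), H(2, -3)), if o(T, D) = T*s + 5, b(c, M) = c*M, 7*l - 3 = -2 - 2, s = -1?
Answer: 608/7 ≈ 86.857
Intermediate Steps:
H(S, N) = -3 + S (H(S, N) = S - 3 = -3 + S)
l = -⅐ (l = 3/7 + (-2 - 2)/7 = 3/7 + (⅐)*(-4) = 3/7 - 4/7 = -⅐ ≈ -0.14286)
b(c, M) = M*c
f = 16 (f = -4*(-4) = 16)
o(T, D) = 5 - T (o(T, D) = T*(-1) + 5 = -T + 5 = 5 - T)
f*o(b(3, l), H(2, -3)) = 16*(5 - (-1)*3/7) = 16*(5 - 1*(-3/7)) = 16*(5 + 3/7) = 16*(38/7) = 608/7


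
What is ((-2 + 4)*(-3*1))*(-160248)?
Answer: 961488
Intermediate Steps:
((-2 + 4)*(-3*1))*(-160248) = (2*(-3))*(-160248) = -6*(-160248) = 961488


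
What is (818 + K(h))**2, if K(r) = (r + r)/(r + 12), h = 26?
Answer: 242362624/361 ≈ 6.7137e+5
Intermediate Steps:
K(r) = 2*r/(12 + r) (K(r) = (2*r)/(12 + r) = 2*r/(12 + r))
(818 + K(h))**2 = (818 + 2*26/(12 + 26))**2 = (818 + 2*26/38)**2 = (818 + 2*26*(1/38))**2 = (818 + 26/19)**2 = (15568/19)**2 = 242362624/361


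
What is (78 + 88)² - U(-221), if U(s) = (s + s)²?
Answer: -167808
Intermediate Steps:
U(s) = 4*s² (U(s) = (2*s)² = 4*s²)
(78 + 88)² - U(-221) = (78 + 88)² - 4*(-221)² = 166² - 4*48841 = 27556 - 1*195364 = 27556 - 195364 = -167808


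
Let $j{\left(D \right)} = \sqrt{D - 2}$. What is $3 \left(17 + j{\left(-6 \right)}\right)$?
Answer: $51 + 6 i \sqrt{2} \approx 51.0 + 8.4853 i$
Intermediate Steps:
$j{\left(D \right)} = \sqrt{-2 + D}$
$3 \left(17 + j{\left(-6 \right)}\right) = 3 \left(17 + \sqrt{-2 - 6}\right) = 3 \left(17 + \sqrt{-8}\right) = 3 \left(17 + 2 i \sqrt{2}\right) = 51 + 6 i \sqrt{2}$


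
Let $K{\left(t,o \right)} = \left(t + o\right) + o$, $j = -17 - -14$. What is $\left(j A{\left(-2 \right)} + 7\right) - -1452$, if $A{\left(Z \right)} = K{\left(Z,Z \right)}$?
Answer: $1477$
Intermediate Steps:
$j = -3$ ($j = -17 + 14 = -3$)
$K{\left(t,o \right)} = t + 2 o$ ($K{\left(t,o \right)} = \left(o + t\right) + o = t + 2 o$)
$A{\left(Z \right)} = 3 Z$ ($A{\left(Z \right)} = Z + 2 Z = 3 Z$)
$\left(j A{\left(-2 \right)} + 7\right) - -1452 = \left(- 3 \cdot 3 \left(-2\right) + 7\right) - -1452 = \left(\left(-3\right) \left(-6\right) + 7\right) + 1452 = \left(18 + 7\right) + 1452 = 25 + 1452 = 1477$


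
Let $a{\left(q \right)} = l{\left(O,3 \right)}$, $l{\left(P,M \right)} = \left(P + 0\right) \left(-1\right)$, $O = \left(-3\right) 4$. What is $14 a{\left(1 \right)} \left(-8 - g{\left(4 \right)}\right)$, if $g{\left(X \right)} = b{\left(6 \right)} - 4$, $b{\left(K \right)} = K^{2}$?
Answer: $-6720$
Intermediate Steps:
$O = -12$
$l{\left(P,M \right)} = - P$ ($l{\left(P,M \right)} = P \left(-1\right) = - P$)
$a{\left(q \right)} = 12$ ($a{\left(q \right)} = \left(-1\right) \left(-12\right) = 12$)
$g{\left(X \right)} = 32$ ($g{\left(X \right)} = 6^{2} - 4 = 36 - 4 = 32$)
$14 a{\left(1 \right)} \left(-8 - g{\left(4 \right)}\right) = 14 \cdot 12 \left(-8 - 32\right) = 168 \left(-8 - 32\right) = 168 \left(-40\right) = -6720$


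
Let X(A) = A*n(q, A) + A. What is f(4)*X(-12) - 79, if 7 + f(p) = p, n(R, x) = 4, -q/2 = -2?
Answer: 101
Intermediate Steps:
q = 4 (q = -2*(-2) = 4)
f(p) = -7 + p
X(A) = 5*A (X(A) = A*4 + A = 4*A + A = 5*A)
f(4)*X(-12) - 79 = (-7 + 4)*(5*(-12)) - 79 = -3*(-60) - 79 = 180 - 79 = 101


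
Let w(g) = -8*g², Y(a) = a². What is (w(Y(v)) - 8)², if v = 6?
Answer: 107661376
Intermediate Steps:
(w(Y(v)) - 8)² = (-8*(6²)² - 8)² = (-8*36² - 8)² = (-8*1296 - 8)² = (-10368 - 8)² = (-10376)² = 107661376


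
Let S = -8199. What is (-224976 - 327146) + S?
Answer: -560321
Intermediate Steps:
(-224976 - 327146) + S = (-224976 - 327146) - 8199 = -552122 - 8199 = -560321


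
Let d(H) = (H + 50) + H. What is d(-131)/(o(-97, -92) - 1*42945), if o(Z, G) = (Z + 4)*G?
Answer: 212/34389 ≈ 0.0061648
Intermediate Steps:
o(Z, G) = G*(4 + Z) (o(Z, G) = (4 + Z)*G = G*(4 + Z))
d(H) = 50 + 2*H (d(H) = (50 + H) + H = 50 + 2*H)
d(-131)/(o(-97, -92) - 1*42945) = (50 + 2*(-131))/(-92*(4 - 97) - 1*42945) = (50 - 262)/(-92*(-93) - 42945) = -212/(8556 - 42945) = -212/(-34389) = -212*(-1/34389) = 212/34389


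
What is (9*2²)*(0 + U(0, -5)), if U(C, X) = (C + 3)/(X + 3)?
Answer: -54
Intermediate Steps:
U(C, X) = (3 + C)/(3 + X)
(9*2²)*(0 + U(0, -5)) = (9*2²)*(0 + (3 + 0)/(3 - 5)) = (9*4)*(0 + 3/(-2)) = 36*(0 - ½*3) = 36*(0 - 3/2) = 36*(-3/2) = -54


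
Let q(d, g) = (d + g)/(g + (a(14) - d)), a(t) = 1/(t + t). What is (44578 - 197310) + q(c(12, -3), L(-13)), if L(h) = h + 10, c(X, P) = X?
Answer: -63994960/419 ≈ -1.5273e+5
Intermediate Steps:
a(t) = 1/(2*t)
L(h) = 10 + h
q(d, g) = (d + g)/(1/28 + g - d) (q(d, g) = (d + g)/(g + ((½)/14 - d)) = (d + g)/(g + ((½)*(1/14) - d)) = (d + g)/(g + (1/28 - d)) = (d + g)/(1/28 + g - d))
(44578 - 197310) + q(c(12, -3), L(-13)) = (44578 - 197310) + 28*(12 + (10 - 13))/(1 - 28*12 + 28*(10 - 13)) = -152732 + 28*(12 - 3)/(1 - 336 + 28*(-3)) = -152732 + 28*9/(1 - 336 - 84) = -152732 + 28*9/(-419) = -152732 + 28*(-1/419)*9 = -152732 - 252/419 = -63994960/419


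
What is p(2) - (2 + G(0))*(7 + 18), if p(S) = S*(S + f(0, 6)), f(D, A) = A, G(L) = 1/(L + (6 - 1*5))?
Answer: -59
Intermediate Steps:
G(L) = 1/(1 + L) (G(L) = 1/(L + (6 - 5)) = 1/(L + 1) = 1/(1 + L))
p(S) = S*(6 + S) (p(S) = S*(S + 6) = S*(6 + S))
p(2) - (2 + G(0))*(7 + 18) = 2*(6 + 2) - (2 + 1/(1 + 0))*(7 + 18) = 2*8 - (2 + 1/1)*25 = 16 - (2 + 1)*25 = 16 - 3*25 = 16 - 1*75 = 16 - 75 = -59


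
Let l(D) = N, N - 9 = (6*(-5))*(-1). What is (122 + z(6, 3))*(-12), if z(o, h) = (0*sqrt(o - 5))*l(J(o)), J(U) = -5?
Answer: -1464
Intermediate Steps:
N = 39 (N = 9 + (6*(-5))*(-1) = 9 - 30*(-1) = 9 + 30 = 39)
l(D) = 39
z(o, h) = 0 (z(o, h) = (0*sqrt(o - 5))*39 = (0*sqrt(-5 + o))*39 = 0*39 = 0)
(122 + z(6, 3))*(-12) = (122 + 0)*(-12) = 122*(-12) = -1464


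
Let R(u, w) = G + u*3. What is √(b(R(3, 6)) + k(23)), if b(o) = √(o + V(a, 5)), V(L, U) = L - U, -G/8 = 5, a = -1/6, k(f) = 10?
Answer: √(360 + 6*I*√1302)/6 ≈ 3.2916 + 0.91352*I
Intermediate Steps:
a = -⅙ (a = -1*⅙ = -⅙ ≈ -0.16667)
G = -40 (G = -8*5 = -40)
R(u, w) = -40 + 3*u (R(u, w) = -40 + u*3 = -40 + 3*u)
b(o) = √(-31/6 + o) (b(o) = √(o + (-⅙ - 1*5)) = √(o + (-⅙ - 5)) = √(o - 31/6) = √(-31/6 + o))
√(b(R(3, 6)) + k(23)) = √(√(-186 + 36*(-40 + 3*3))/6 + 10) = √(√(-186 + 36*(-40 + 9))/6 + 10) = √(√(-186 + 36*(-31))/6 + 10) = √(√(-186 - 1116)/6 + 10) = √(√(-1302)/6 + 10) = √((I*√1302)/6 + 10) = √(I*√1302/6 + 10) = √(10 + I*√1302/6)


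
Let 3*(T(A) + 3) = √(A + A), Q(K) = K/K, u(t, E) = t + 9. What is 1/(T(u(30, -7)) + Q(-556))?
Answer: 3/7 + √78/14 ≈ 1.0594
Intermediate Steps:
u(t, E) = 9 + t
Q(K) = 1
T(A) = -3 + √2*√A/3 (T(A) = -3 + √(A + A)/3 = -3 + √(2*A)/3 = -3 + (√2*√A)/3 = -3 + √2*√A/3)
1/(T(u(30, -7)) + Q(-556)) = 1/((-3 + √2*√(9 + 30)/3) + 1) = 1/((-3 + √2*√39/3) + 1) = 1/((-3 + √78/3) + 1) = 1/(-2 + √78/3)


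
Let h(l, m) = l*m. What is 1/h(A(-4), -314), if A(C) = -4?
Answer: 1/1256 ≈ 0.00079618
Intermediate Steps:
1/h(A(-4), -314) = 1/(-4*(-314)) = 1/1256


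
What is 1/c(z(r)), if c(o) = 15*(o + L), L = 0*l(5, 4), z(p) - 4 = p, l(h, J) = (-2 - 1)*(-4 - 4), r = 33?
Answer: 1/555 ≈ 0.0018018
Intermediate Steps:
l(h, J) = 24 (l(h, J) = -3*(-8) = 24)
z(p) = 4 + p
L = 0 (L = 0*24 = 0)
c(o) = 15*o (c(o) = 15*(o + 0) = 15*o)
1/c(z(r)) = 1/(15*(4 + 33)) = 1/(15*37) = 1/555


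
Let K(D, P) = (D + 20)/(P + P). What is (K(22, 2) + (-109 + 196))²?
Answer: 38025/4 ≈ 9506.3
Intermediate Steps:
K(D, P) = (20 + D)/(2*P) (K(D, P) = (20 + D)/((2*P)) = (20 + D)*(1/(2*P)) = (20 + D)/(2*P))
(K(22, 2) + (-109 + 196))² = ((½)*(20 + 22)/2 + (-109 + 196))² = ((½)*(½)*42 + 87)² = (21/2 + 87)² = (195/2)² = 38025/4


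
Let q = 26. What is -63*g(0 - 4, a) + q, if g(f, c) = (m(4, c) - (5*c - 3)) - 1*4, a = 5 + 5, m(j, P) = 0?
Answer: 3239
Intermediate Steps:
a = 10
g(f, c) = -1 - 5*c (g(f, c) = (0 - (5*c - 3)) - 1*4 = (0 - (-3 + 5*c)) - 4 = (0 + (3 - 5*c)) - 4 = (3 - 5*c) - 4 = -1 - 5*c)
-63*g(0 - 4, a) + q = -63*(-1 - 5*10) + 26 = -63*(-1 - 50) + 26 = -63*(-51) + 26 = 3213 + 26 = 3239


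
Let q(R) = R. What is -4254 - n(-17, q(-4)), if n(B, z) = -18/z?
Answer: -8517/2 ≈ -4258.5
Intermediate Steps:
-4254 - n(-17, q(-4)) = -4254 - (-18)/(-4) = -4254 - (-18)*(-1)/4 = -4254 - 1*9/2 = -4254 - 9/2 = -8517/2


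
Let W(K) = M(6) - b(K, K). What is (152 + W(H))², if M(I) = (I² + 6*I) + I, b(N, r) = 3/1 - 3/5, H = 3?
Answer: 1295044/25 ≈ 51802.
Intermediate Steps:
b(N, r) = 12/5 (b(N, r) = 3*1 - 3*⅕ = 3 - ⅗ = 12/5)
M(I) = I² + 7*I
W(K) = 378/5 (W(K) = 6*(7 + 6) - 1*12/5 = 6*13 - 12/5 = 78 - 12/5 = 378/5)
(152 + W(H))² = (152 + 378/5)² = (1138/5)² = 1295044/25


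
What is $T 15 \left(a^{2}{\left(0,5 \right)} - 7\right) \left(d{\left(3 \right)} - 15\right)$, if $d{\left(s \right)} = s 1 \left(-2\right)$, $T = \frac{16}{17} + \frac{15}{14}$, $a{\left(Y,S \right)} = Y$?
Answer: $\frac{150885}{34} \approx 4437.8$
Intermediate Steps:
$T = \frac{479}{238}$ ($T = 16 \cdot \frac{1}{17} + 15 \cdot \frac{1}{14} = \frac{16}{17} + \frac{15}{14} = \frac{479}{238} \approx 2.0126$)
$d{\left(s \right)} = - 2 s$ ($d{\left(s \right)} = s \left(-2\right) = - 2 s$)
$T 15 \left(a^{2}{\left(0,5 \right)} - 7\right) \left(d{\left(3 \right)} - 15\right) = \frac{479}{238} \cdot 15 \left(0^{2} - 7\right) \left(\left(-2\right) 3 - 15\right) = \frac{7185 \left(0 - 7\right) \left(-6 - 15\right)}{238} = \frac{7185 \left(\left(-7\right) \left(-21\right)\right)}{238} = \frac{7185}{238} \cdot 147 = \frac{150885}{34}$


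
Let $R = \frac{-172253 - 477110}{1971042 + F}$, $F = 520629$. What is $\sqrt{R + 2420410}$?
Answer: $\frac{\sqrt{88916750395366173}}{191667} \approx 1555.8$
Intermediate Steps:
$R = - \frac{49951}{191667}$ ($R = \frac{-172253 - 477110}{1971042 + 520629} = - \frac{649363}{2491671} = \left(-649363\right) \frac{1}{2491671} = - \frac{49951}{191667} \approx -0.26061$)
$\sqrt{R + 2420410} = \sqrt{- \frac{49951}{191667} + 2420410} = \sqrt{\frac{463912673519}{191667}} = \frac{\sqrt{88916750395366173}}{191667}$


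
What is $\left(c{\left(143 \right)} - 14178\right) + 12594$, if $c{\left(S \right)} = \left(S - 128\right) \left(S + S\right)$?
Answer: $2706$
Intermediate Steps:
$c{\left(S \right)} = 2 S \left(-128 + S\right)$ ($c{\left(S \right)} = \left(-128 + S\right) 2 S = 2 S \left(-128 + S\right)$)
$\left(c{\left(143 \right)} - 14178\right) + 12594 = \left(2 \cdot 143 \left(-128 + 143\right) - 14178\right) + 12594 = \left(2 \cdot 143 \cdot 15 - 14178\right) + 12594 = \left(4290 - 14178\right) + 12594 = -9888 + 12594 = 2706$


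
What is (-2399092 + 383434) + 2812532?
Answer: 796874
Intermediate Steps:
(-2399092 + 383434) + 2812532 = -2015658 + 2812532 = 796874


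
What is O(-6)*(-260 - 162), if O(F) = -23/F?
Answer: -4853/3 ≈ -1617.7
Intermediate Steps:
O(-6)*(-260 - 162) = (-23/(-6))*(-260 - 162) = -23*(-⅙)*(-422) = (23/6)*(-422) = -4853/3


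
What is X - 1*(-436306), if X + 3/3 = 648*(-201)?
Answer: 306057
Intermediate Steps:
X = -130249 (X = -1 + 648*(-201) = -1 - 130248 = -130249)
X - 1*(-436306) = -130249 - 1*(-436306) = -130249 + 436306 = 306057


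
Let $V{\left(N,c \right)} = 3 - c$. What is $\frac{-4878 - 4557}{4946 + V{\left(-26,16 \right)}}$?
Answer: $- \frac{9435}{4933} \approx -1.9126$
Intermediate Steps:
$\frac{-4878 - 4557}{4946 + V{\left(-26,16 \right)}} = \frac{-4878 - 4557}{4946 + \left(3 - 16\right)} = - \frac{9435}{4946 + \left(3 - 16\right)} = - \frac{9435}{4946 - 13} = - \frac{9435}{4933}$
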